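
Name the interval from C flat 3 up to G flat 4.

C to G spans five letter names (C-D-E-F-G), plus an octave, so the interval is some kind of twelfth.
Counting semitones, Cb3→Gb4 is 19, which is the perfect twelfth.
(Equivalently, a compound perfect fifth: a perfect fifth plus an octave.)

perfect 12th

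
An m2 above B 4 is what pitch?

C 5

Two letter names up from B: C.
A minor second is 1 semitone; 1 semitone up from B4 gives C5.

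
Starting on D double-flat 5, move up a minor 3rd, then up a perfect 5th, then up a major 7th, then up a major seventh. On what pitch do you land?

A flat 7

Up a minor third from Dbb5: Fbb5 (3 semitones up).
A perfect fifth up from Fbb5 is Cbb6.
A major seventh up from Cbb6 is Bbb6.
Up a major seventh from Bbb6: Ab7 (11 semitones up).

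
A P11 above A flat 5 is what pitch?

The eleventh's letter: A up four letter names plus an octave → D.
A perfect eleventh is 17 semitones; 17 semitones up from Ab5 gives Db7.

D flat 7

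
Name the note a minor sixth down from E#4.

G##3

Six letter names down from E: G.
Moving 8 semitones down from E#4 (the size of a minor sixth) reaches G##3.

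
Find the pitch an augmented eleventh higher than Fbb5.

Bbb6

Four letters up from F (plus an octave) reaches B.
An augmented eleventh spans 18 semitones, so from Fbb5 the target pitch is Bbb6.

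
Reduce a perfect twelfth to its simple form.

P5

Take out an octave (7 from the number): 12 − 7 = 5.
That makes a perfect twelfth a compound perfect fifth — an octave plus a perfect fifth.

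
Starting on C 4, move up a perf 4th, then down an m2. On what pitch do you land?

E 4

C4 up a perfect fourth → F4 (5 semitones).
F4 down a minor second → E4 (1 semitone).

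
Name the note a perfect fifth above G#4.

The fifth takes the letter from G up to D.
A perfect fifth spans 7 semitones, so from G#4 the target pitch is D#5.

D#5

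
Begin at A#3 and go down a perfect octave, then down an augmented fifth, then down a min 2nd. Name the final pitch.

A perfect octave down from A#3 is A#2.
Down an augmented fifth from A#2: D2 (8 semitones down).
Down a minor second from D2: C#2 (1 semitone down).

C#2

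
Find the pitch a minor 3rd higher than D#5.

F#5

Counting three letter names up from D lands on F.
A minor third is 3 semitones; 3 semitones up from D#5 gives F#5.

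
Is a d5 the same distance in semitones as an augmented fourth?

A diminished fifth = 6 semitones = an augmented fourth; enharmonically equal.

Yes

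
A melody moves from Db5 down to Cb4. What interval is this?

major ninth

Descending from Db5 to Cb4 is the same interval as ascending Cb4 to Db5.
C to D spans two letter names (C-D), plus an octave — that makes it a ninth of some quality.
Cb4 to Db5 is 14 semitones, matching the major ninth exactly, so the quality is major.
(Equivalently, a compound major second: a major second plus an octave.)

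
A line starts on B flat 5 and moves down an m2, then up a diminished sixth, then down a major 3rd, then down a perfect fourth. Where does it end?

A double-flat 5

Down a minor second from Bb5: A5 (1 semitone down).
A5 up a diminished sixth → Fb6 (7 semitones).
A major third down from Fb6 is Dbb6.
A perfect fourth down from Dbb6 is Abb5.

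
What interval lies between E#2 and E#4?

perfect 15th

E to E is the same letter name, plus 2 octaves: a fifteenth.
E#2 to E#4 is 24 semitones, matching the perfect fifteenth exactly, so the quality is perfect.
(Equivalently, a compound perfect octave: a perfect octave plus an octave.)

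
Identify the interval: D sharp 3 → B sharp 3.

M6

D to B spans six letter names (D-E-F-G-A-B) — that makes it a sixth of some quality.
D#3 to B#3 is 9 semitones, matching the major sixth exactly, so the quality is major.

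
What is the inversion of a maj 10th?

m6

First reduce the compound major tenth to its simple form, a major third.
The rule of nine gives the new number: 9 − 3 = 6, so a third becomes a sixth.
And major becomes minor under inversion, so we get a minor sixth.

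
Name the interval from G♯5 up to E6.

minor sixth

G to E spans six letter names (G-A-B-C-D-E), so the interval is some kind of sixth.
G#5 to E6 is 8 semitones, a half step short of the major sixth (9), so this is minor.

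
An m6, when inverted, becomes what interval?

major third

Interval numbers invert to sum to nine: 6 + 3 = 9, so a sixth inverts to a third.
The quality also flips — minor becomes major — giving a major third.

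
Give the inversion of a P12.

First reduce the compound perfect twelfth to its simple form, a perfect fifth.
Interval numbers invert to sum to nine: 5 + 4 = 9, so a fifth inverts to a fourth.
And perfect stays perfect under inversion, so we get a perfect fourth.

P4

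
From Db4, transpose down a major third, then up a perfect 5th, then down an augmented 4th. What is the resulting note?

Cbb4

Down a major third from Db4: Bbb3 (4 semitones down).
A perfect fifth up from Bbb3 is Fb4.
An augmented fourth down from Fb4 is Cbb4.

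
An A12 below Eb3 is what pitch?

The twelfth's letter: E down five letter names plus an octave → A.
An augmented twelfth spans 20 semitones, so from Eb3 the target pitch is Abb1.

Abb1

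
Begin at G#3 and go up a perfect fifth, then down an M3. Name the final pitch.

B3

A perfect fifth up from G#3 is D#4.
A major third down from D#4 is B3.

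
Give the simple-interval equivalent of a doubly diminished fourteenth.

doubly diminished 7th

Subtracting seven from the interval number removes an octave: 14 − 7 = 7.
Quality carries through unchanged, so the simple form is a doubly diminished seventh.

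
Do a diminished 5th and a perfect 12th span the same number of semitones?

No

6 semitones (diminished fifth) vs 19 semitones (perfect twelfth): not equal.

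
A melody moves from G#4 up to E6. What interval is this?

m13

G to E spans six letter names (G-A-B-C-D-E), plus an octave, so the interval is some kind of thirteenth.
A major thirteenth would be 21 semitones, but G#4 to E6 is 20 — one semitone narrower, making it a minor thirteenth.
(Equivalently, a compound minor sixth: a minor sixth plus an octave.)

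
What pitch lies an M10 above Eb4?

Counting three letter names plus an octave up from E lands on G.
A major tenth spans 16 semitones, so from Eb4 the target pitch is G5.

G5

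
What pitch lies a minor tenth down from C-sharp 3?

Counting three letter names plus an octave down from C lands on A.
Moving 15 semitones down from C#3 (the size of a minor tenth) reaches A#1.

A-sharp 1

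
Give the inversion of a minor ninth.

First reduce the compound minor ninth to its simple form, a minor second.
Inverted interval numbers add to nine, so a second pairs with a seventh (2 + 7 = 9).
Quality inverts too: minor becomes major. That makes the inversion a major seventh.

major seventh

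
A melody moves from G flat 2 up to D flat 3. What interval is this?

perfect fifth

G to D spans five letter names (G-A-B-C-D): a fifth.
Gb2 to Db3 is 7 semitones, matching the perfect fifth exactly, so the quality is perfect.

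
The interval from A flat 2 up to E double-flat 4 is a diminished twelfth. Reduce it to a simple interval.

d5

Each octave removed subtracts seven from the number: 12 − 7 = 5.
That makes a diminished twelfth a compound diminished fifth — an octave plus a diminished fifth.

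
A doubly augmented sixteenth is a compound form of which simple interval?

doubly augmented 2nd

Each octave removed subtracts seven from the number: 16 − 14 = 2.
So a doubly augmented sixteenth is 2 octaves plus a doubly augmented second. The quality is unchanged.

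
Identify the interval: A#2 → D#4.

perfect eleventh

A to D spans four letter names (A-B-C-D), plus an octave — that makes it an eleventh of some quality.
The perfect eleventh spans 17 semitones, and A#2 to D#4 is exactly 17 semitones — so this is a perfect eleventh.
(Equivalently, a compound perfect fourth: a perfect fourth plus an octave.)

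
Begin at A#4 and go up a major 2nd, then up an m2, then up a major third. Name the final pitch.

E#5

A major second up from A#4 is B#4.
B#4 up a minor second → C#5 (1 semitone).
C#5 up a major third → E#5 (4 semitones).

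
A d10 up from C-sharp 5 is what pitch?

The tenth's letter: C up three letter names plus an octave → E.
A diminished tenth is 14 semitones; 14 semitones up from C#5 gives Eb6.

E-flat 6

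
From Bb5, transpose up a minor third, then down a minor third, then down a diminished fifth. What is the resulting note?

Bb5 up a minor third → Db6 (3 semitones).
Db6 down a minor third → Bb5 (3 semitones).
A diminished fifth down from Bb5 is E5.

E5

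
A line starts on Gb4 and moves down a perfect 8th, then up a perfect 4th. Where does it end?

A perfect octave down from Gb4 is Gb3.
Up a perfect fourth from Gb3: Cb4 (5 semitones up).

Cb4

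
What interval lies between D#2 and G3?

diminished 11th

D to G spans four letter names (D-E-F-G), plus an octave: an eleventh.
The perfect eleventh is 17 semitones; here we have 16, one semitone narrower: diminished.
(Equivalently, a compound diminished fourth: a diminished fourth plus an octave.)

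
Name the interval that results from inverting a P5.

Inverted interval numbers add to nine, so a fifth pairs with a fourth (5 + 4 = 9).
Quality inverts too: perfect stays perfect. That makes the inversion a perfect fourth.

P4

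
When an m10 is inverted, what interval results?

First reduce the compound minor tenth to its simple form, a minor third.
Inverted interval numbers add to nine, so a third pairs with a sixth (3 + 6 = 9).
And minor becomes major under inversion, so we get a major sixth.

major sixth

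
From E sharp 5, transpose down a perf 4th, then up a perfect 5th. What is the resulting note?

A perfect fourth down from E#5 is B#4.
Up a perfect fifth from B#4: F##5 (7 semitones up).

F double-sharp 5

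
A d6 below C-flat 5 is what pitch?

Counting six letter names down from C lands on E.
A diminished sixth is 7 semitones; 7 semitones down from Cb5 gives E4.

E 4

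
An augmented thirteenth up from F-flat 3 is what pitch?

The thirteenth's letter: F up six letter names plus an octave → D.
An augmented thirteenth spans 22 semitones, so from Fb3 the target pitch is D5.

D 5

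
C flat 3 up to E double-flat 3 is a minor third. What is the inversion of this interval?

The rule of nine gives the new number: 9 − 3 = 6, so a third becomes a sixth.
And minor becomes major under inversion, so we get a major sixth.

major sixth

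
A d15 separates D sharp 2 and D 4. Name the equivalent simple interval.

d8

Each octave removed subtracts seven from the number: 15 − 7 = 8.
So a diminished fifteenth is an octave plus a diminished octave. The quality is unchanged.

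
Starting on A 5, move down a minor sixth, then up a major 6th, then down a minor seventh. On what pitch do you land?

B sharp 4

Down a minor sixth from A5: C#5 (8 semitones down).
A major sixth up from C#5 is A#5.
Down a minor seventh from A#5: B#4 (10 semitones down).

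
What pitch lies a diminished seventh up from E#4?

Seven letter names up from E: D.
A diminished seventh is 9 semitones; 9 semitones up from E#4 gives D5.

D5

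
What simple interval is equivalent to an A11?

augmented fourth

Each octave removed subtracts seven from the number: 11 − 7 = 4.
So an augmented eleventh is an octave plus an augmented fourth. The quality is unchanged.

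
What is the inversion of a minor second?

The rule of nine gives the new number: 9 − 2 = 7, so a second becomes a seventh.
Quality inverts too: minor becomes major. That makes the inversion a major seventh.

major 7th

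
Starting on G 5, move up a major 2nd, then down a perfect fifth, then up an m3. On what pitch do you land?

A major second up from G5 is A5.
A perfect fifth down from A5 is D5.
Up a minor third from D5: F5 (3 semitones up).

F 5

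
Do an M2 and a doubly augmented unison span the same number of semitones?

A major second = 2 semitones = a doubly augmented unison; enharmonically equal.

Yes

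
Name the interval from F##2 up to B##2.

augmented fourth

F to B spans four letter names (F-G-A-B) — that makes it a fourth of some quality.
A perfect fourth would be 5 semitones; F##2 to B##2 is 6, one semitone wider, so the interval is augmented.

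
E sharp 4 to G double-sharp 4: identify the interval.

E to G spans three letter names (E-F-G) — that makes it a third of some quality.
E#4 to G##4 is 4 semitones, matching the major third exactly, so the quality is major.

major 3rd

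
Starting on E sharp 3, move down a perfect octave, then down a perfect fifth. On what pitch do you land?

A sharp 1

A perfect octave down from E#3 is E#2.
E#2 down a perfect fifth → A#1 (7 semitones).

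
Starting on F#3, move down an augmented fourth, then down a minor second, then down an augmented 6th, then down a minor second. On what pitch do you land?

An augmented fourth down from F#3 is C3.
C3 down a minor second → B2 (1 semitone).
Down an augmented sixth from B2: Db2 (10 semitones down).
Db2 down a minor second → C2 (1 semitone).

C2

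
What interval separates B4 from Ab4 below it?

augmented second

Descending from B4 to Ab4 is the same interval as ascending Ab4 to B4.
A to B spans two letter names (A-B), so the interval is some kind of second.
Ab4 to B4 spans 3 semitones — one semitone wider than the major second (2) — giving an augmented second.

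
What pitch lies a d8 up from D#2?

D3

For an octave the letter name doesn't change: still D, an octave up.
A diminished octave is 11 semitones; 11 semitones up from D#2 gives D3.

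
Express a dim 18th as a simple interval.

Take out 2 octaves (14 from the number): 18 − 14 = 4.
That makes a diminished eighteenth a compound diminished fourth — 2 octaves plus a diminished fourth.

diminished 4th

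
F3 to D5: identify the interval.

F to D spans six letter names (F-G-A-B-C-D), plus an octave, so the interval is some kind of thirteenth.
The major thirteenth spans 21 semitones, and F3 to D5 is exactly 21 semitones — so this is a major thirteenth.
(Equivalently, a compound major sixth: a major sixth plus an octave.)

major thirteenth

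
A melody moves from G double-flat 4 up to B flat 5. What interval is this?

G to B spans three letter names (G-A-B), plus an octave: a tenth.
A major tenth would be 16 semitones; Gbb4 to Bb5 is 17, one semitone wider, so the interval is augmented.
(Equivalently, a compound augmented third: an augmented third plus an octave.)

A10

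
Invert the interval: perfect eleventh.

First reduce the compound perfect eleventh to its simple form, a perfect fourth.
Interval numbers invert to sum to nine: 4 + 5 = 9, so a fourth inverts to a fifth.
Quality inverts too: perfect stays perfect. That makes the inversion a perfect fifth.

P5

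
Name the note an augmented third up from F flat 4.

Three letter names up from F: A.
Moving 5 semitones up from Fb4 (the size of an augmented third) reaches A4.

A 4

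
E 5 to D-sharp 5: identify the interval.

Descending from E5 to D#5 is the same interval as ascending D#5 to E5.
D to E spans two letter names (D-E): a second.
D#5 to E5 is 1 semitone, a half step short of the major second (2), so this is minor.

minor second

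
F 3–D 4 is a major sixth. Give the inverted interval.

Interval numbers invert to sum to nine: 6 + 3 = 9, so a sixth inverts to a third.
And major becomes minor under inversion, so we get a minor third.

minor third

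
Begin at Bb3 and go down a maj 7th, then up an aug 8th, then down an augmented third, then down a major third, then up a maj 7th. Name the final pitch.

A major seventh down from Bb3 is Cb3.
Cb3 up an augmented octave → C4 (13 semitones).
C4 down an augmented third → Abb3 (5 semitones).
Down a major third from Abb3: Fbb3 (4 semitones down).
Up a major seventh from Fbb3: Ebb4 (11 semitones up).

Ebb4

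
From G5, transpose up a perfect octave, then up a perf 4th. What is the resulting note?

C7

A perfect octave up from G5 is G6.
A perfect fourth up from G6 is C7.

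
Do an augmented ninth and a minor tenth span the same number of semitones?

Yes

An augmented ninth = 15 semitones = a minor tenth; enharmonically equal.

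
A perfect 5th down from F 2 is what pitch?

Five letter names down from F: B.
A perfect fifth spans 7 semitones, so from F2 the target pitch is Bb1.

B-flat 1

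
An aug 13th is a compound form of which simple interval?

augmented 6th

Subtracting seven from the interval number removes an octave: 13 − 7 = 6.
Quality carries through unchanged, so the simple form is an augmented sixth.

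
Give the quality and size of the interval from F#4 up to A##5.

augmented 10th

F to A spans three letter names (F-G-A), plus an octave — that makes it a tenth of some quality.
F#4 to A##5 spans 17 semitones — one semitone wider than the major tenth (16) — giving an augmented tenth.
(Equivalently, a compound augmented third: an augmented third plus an octave.)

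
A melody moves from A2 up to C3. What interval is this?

A to C spans three letter names (A-B-C): a third.
A2 to C3 is 3 semitones, a half step short of the major third (4), so this is minor.

minor third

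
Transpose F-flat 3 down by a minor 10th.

Counting three letter names plus an octave down from F lands on D.
Moving 15 semitones down from Fb3 (the size of a minor tenth) reaches Db2.

D-flat 2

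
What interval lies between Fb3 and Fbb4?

F to F is the same letter name, plus an octave, so the interval is some kind of octave.
The perfect octave is 12 semitones; here we have 11, one semitone narrower: diminished.

diminished 8th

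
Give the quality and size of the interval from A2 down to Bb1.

Descending from A2 to Bb1 is the same interval as ascending Bb1 to A2.
B to A spans seven letter names (B-C-D-E-F-G-A) — that makes it a seventh of some quality.
Counting semitones, Bb1→A2 is 11, which is the major seventh.

M7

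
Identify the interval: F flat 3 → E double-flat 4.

minor seventh

F to E spans seven letter names (F-G-A-B-C-D-E) — that makes it a seventh of some quality.
A major seventh would be 11 semitones, but Fb3 to Ebb4 is 10 — one semitone narrower, making it a minor seventh.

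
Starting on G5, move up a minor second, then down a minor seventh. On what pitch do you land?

Bb4

A minor second up from G5 is Ab5.
Ab5 down a minor seventh → Bb4 (10 semitones).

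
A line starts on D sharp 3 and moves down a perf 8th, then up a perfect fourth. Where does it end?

D#3 down a perfect octave → D#2 (12 semitones).
Up a perfect fourth from D#2: G#2 (5 semitones up).

G sharp 2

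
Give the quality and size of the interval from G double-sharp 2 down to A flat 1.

Descending from G##2 to Ab1 is the same interval as ascending Ab1 to G##2.
A to G spans seven letter names (A-B-C-D-E-F-G): a seventh.
The major seventh is 11 semitones; here we have 13, two semitones wider: doubly augmented.

AA7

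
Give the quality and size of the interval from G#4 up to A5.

minor 9th

G to A spans two letter names (G-A), plus an octave, so the interval is some kind of ninth.
A major ninth would be 14 semitones, but G#4 to A5 is 13 — one semitone narrower, making it a minor ninth.
(Equivalently, a compound minor second: a minor second plus an octave.)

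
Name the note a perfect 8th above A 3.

A 4

The letter stays A (same as the start), shifted an octave up.
A perfect octave spans 12 semitones, so from A3 the target pitch is A4.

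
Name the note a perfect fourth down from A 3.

E 3

The fourth takes the letter from A down to E.
A perfect fourth spans 5 semitones, so from A3 the target pitch is E3.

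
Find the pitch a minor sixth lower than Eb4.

G3

Six letter names down from E: G.
Moving 8 semitones down from Eb4 (the size of a minor sixth) reaches G3.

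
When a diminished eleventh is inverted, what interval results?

A5

First reduce the compound diminished eleventh to its simple form, a diminished fourth.
The rule of nine gives the new number: 9 − 4 = 5, so a fourth becomes a fifth.
And diminished becomes augmented under inversion, so we get an augmented fifth.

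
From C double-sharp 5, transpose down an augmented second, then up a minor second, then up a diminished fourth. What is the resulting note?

F flat 5

An augmented second down from C##5 is B4.
Up a minor second from B4: C5 (1 semitone up).
A diminished fourth up from C5 is Fb5.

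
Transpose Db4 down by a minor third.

The third takes the letter from D down to B.
A minor third is 3 semitones; 3 semitones down from Db4 gives Bb3.

Bb3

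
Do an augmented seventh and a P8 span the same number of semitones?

Yes

An augmented seventh spans 12 semitones, and a perfect octave also spans 12 semitones — they're enharmonic.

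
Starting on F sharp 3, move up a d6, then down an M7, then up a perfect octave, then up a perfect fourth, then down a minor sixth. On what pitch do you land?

Up a diminished sixth from F#3: Db4 (7 semitones up).
A major seventh down from Db4 is Ebb3.
Up a perfect octave from Ebb3: Ebb4 (12 semitones up).
Up a perfect fourth from Ebb4: Abb4 (5 semitones up).
A minor sixth down from Abb4 is Cb4.

C flat 4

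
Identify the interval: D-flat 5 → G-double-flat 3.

Descending from Db5 to Gbb3 is the same interval as ascending Gbb3 to Db5.
G to D spans five letter names (G-A-B-C-D), plus an octave: a twelfth.
The perfect twelfth is 19 semitones; here we have 20, one semitone wider: augmented.
(Equivalently, a compound augmented fifth: an augmented fifth plus an octave.)

augmented 12th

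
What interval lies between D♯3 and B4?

D to B spans six letter names (D-E-F-G-A-B), plus an octave, so the interval is some kind of thirteenth.
A major thirteenth would be 21 semitones, but D#3 to B4 is 20 — one semitone narrower, making it a minor thirteenth.
(Equivalently, a compound minor sixth: a minor sixth plus an octave.)

minor thirteenth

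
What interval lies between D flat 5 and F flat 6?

minor 10th

D to F spans three letter names (D-E-F), plus an octave: a tenth.
At 15 semitones, Db5→Fb6 falls one short of a major tenth: minor.
(Equivalently, a compound minor third: a minor third plus an octave.)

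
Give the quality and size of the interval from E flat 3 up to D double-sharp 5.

E to D spans seven letter names (E-F-G-A-B-C-D), plus an octave, so the interval is some kind of fourteenth.
A major fourteenth would be 23 semitones; Eb3 to D##5 is 25, two semitones wider, so the interval is doubly augmented.
(Equivalently, a compound doubly augmented seventh: a doubly augmented seventh plus an octave.)

AA14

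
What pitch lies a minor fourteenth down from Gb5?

The fourteenth's letter: G down seven letter names plus an octave → A.
A minor fourteenth spans 22 semitones, so from Gb5 the target pitch is Ab3.

Ab3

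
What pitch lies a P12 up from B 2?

F-sharp 4

The twelfth's letter: B up five letter names plus an octave → F.
Moving 19 semitones up from B2 (the size of a perfect twelfth) reaches F#4.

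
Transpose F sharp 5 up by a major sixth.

Counting six letter names up from F lands on D.
A major sixth is 9 semitones; 9 semitones up from F#5 gives D#6.

D sharp 6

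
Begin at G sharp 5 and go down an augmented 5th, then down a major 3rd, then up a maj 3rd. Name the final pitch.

G#5 down an augmented fifth → C5 (8 semitones).
A major third down from C5 is Ab4.
A major third up from Ab4 is C5.

C 5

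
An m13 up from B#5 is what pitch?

G#7

Six letters up from B (plus an octave) reaches G.
Moving 20 semitones up from B#5 (the size of a minor thirteenth) reaches G#7.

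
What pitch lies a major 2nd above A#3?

B#3

Two letter names up from A: B.
Moving 2 semitones up from A#3 (the size of a major second) reaches B#3.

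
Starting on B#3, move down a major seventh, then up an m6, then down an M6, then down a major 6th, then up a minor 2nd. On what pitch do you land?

Fb2

A major seventh down from B#3 is C#3.
A minor sixth up from C#3 is A3.
A3 down a major sixth → C3 (9 semitones).
C3 down a major sixth → Eb2 (9 semitones).
A minor second up from Eb2 is Fb2.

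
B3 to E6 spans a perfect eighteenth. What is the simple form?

Take out 2 octaves (14 from the number): 18 − 14 = 4.
Quality carries through unchanged, so the simple form is a perfect fourth.

perfect 4th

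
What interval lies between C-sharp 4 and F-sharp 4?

C to F spans four letter names (C-D-E-F) — that makes it a fourth of some quality.
C#4 to F#4 is 5 semitones, matching the perfect fourth exactly, so the quality is perfect.

perfect fourth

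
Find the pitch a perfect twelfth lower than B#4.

The twelfth's letter: B down five letter names plus an octave → E.
A perfect twelfth spans 19 semitones, so from B#4 the target pitch is E#3.

E#3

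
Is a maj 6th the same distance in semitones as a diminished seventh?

Yes

A major sixth = 9 semitones = a diminished seventh; enharmonically equal.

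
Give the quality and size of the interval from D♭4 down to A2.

Descending from Db4 to A2 is the same interval as ascending A2 to Db4.
A to D spans four letter names (A-B-C-D), plus an octave — that makes it an eleventh of some quality.
The perfect eleventh is 17 semitones; here we have 16, one semitone narrower: diminished.
(Equivalently, a compound diminished fourth: a diminished fourth plus an octave.)

diminished 11th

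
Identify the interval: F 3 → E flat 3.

major second

Descending from F3 to Eb3 is the same interval as ascending Eb3 to F3.
E to F spans two letter names (E-F): a second.
Eb3 to F3 is 2 semitones, matching the major second exactly, so the quality is major.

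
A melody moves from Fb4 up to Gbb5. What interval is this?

F to G spans two letter names (F-G), plus an octave, so the interval is some kind of ninth.
At 13 semitones, Fb4→Gbb5 falls one short of a major ninth: minor.
(Equivalently, a compound minor second: a minor second plus an octave.)

minor ninth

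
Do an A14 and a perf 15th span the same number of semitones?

Yes

An augmented fourteenth spans 24 semitones, and a perfect fifteenth also spans 24 semitones — they're enharmonic.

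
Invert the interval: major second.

minor seventh

The rule of nine gives the new number: 9 − 2 = 7, so a second becomes a seventh.
Quality inverts too: major becomes minor. That makes the inversion a minor seventh.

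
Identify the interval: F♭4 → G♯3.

Descending from Fb4 to G#3 is the same interval as ascending G#3 to Fb4.
G to F spans seven letter names (G-A-B-C-D-E-F) — that makes it a seventh of some quality.
A major seventh would be 11 semitones; G#3 to Fb4 is 8, three semitones narrower, so the interval is doubly diminished.

doubly diminished seventh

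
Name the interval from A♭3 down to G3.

minor second

Descending from Ab3 to G3 is the same interval as ascending G3 to Ab3.
G to A spans two letter names (G-A), so the interval is some kind of second.
A major second would be 2 semitones, but G3 to Ab3 is 1 — one semitone narrower, making it a minor second.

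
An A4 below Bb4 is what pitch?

Four letter names down from B: F.
Moving 6 semitones down from Bb4 (the size of an augmented fourth) reaches Fb4.

Fb4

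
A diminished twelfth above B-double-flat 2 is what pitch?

Counting five letter names plus an octave up from B lands on F.
Moving 18 semitones up from Bbb2 (the size of a diminished twelfth) reaches Fbb4.

F-double-flat 4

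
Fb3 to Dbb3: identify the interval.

Descending from Fb3 to Dbb3 is the same interval as ascending Dbb3 to Fb3.
D to F spans three letter names (D-E-F) — that makes it a third of some quality.
Counting semitones, Dbb3→Fb3 is 4, which is the major third.

major 3rd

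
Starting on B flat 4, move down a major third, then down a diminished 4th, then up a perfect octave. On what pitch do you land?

D 5

Bb4 down a major third → Gb4 (4 semitones).
Down a diminished fourth from Gb4: D4 (4 semitones down).
Up a perfect octave from D4: D5 (12 semitones up).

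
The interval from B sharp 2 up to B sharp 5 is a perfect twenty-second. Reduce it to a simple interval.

perfect 8th

Take out 2 octaves (14 from the number): 22 − 14 = 8.
Quality carries through unchanged, so the simple form is a perfect octave.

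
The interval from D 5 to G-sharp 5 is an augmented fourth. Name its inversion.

diminished fifth

Interval numbers invert to sum to nine: 4 + 5 = 9, so a fourth inverts to a fifth.
The quality also flips — augmented becomes diminished — giving a diminished fifth.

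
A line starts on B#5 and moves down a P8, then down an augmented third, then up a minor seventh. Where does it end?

Down a perfect octave from B#5: B#4 (12 semitones down).
Down an augmented third from B#4: G4 (5 semitones down).
G4 up a minor seventh → F5 (10 semitones).

F5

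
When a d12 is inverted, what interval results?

First reduce the compound diminished twelfth to its simple form, a diminished fifth.
Inverted interval numbers add to nine, so a fifth pairs with a fourth (5 + 4 = 9).
And diminished becomes augmented under inversion, so we get an augmented fourth.

augmented fourth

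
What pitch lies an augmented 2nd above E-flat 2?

F-sharp 2

Counting two letter names up from E lands on F.
Moving 3 semitones up from Eb2 (the size of an augmented second) reaches F#2.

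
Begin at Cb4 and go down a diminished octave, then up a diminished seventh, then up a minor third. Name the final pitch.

A diminished octave down from Cb4 is C3.
Up a diminished seventh from C3: Bbb3 (9 semitones up).
A minor third up from Bbb3 is Dbb4.

Dbb4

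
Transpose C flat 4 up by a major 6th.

The sixth takes the letter from C up to A.
Moving 9 semitones up from Cb4 (the size of a major sixth) reaches Ab4.

A flat 4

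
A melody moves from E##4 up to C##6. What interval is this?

minor 13th

E to C spans six letter names (E-F-G-A-B-C), plus an octave: a thirteenth.
E##4 to C##6 is 20 semitones, a half step short of the major thirteenth (21), so this is minor.
(Equivalently, a compound minor sixth: a minor sixth plus an octave.)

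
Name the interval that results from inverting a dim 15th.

First reduce the compound diminished fifteenth to its simple form, a diminished octave.
The rule of nine gives the new number: 9 − 8 = 1, so an octave becomes a unison.
Quality inverts too: diminished becomes augmented. That makes the inversion an augmented unison.

A1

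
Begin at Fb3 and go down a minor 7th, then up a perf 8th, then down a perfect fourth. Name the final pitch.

Db3

Fb3 down a minor seventh → Gb2 (10 semitones).
Up a perfect octave from Gb2: Gb3 (12 semitones up).
A perfect fourth down from Gb3 is Db3.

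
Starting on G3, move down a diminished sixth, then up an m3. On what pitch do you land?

A diminished sixth down from G3 is B#2.
B#2 up a minor third → D#3 (3 semitones).

D#3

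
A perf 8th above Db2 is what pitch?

Db3

An octave keeps the letter name D, an octave up from D.
Moving 12 semitones up from Db2 (the size of a perfect octave) reaches Db3.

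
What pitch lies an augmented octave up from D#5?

D##6

An octave keeps the letter name D, an octave up from D.
Moving 13 semitones up from D#5 (the size of an augmented octave) reaches D##6.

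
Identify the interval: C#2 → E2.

m3

C to E spans three letter names (C-D-E), so the interval is some kind of third.
C#2 to E2 is 3 semitones, a half step short of the major third (4), so this is minor.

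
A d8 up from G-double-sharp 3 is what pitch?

The letter stays G (same as the start), shifted an octave up.
Moving 11 semitones up from G##3 (the size of a diminished octave) reaches G#4.

G-sharp 4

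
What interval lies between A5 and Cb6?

A to C spans three letter names (A-B-C), so the interval is some kind of third.
A5 to Cb6 spans 2 semitones — two semitones narrower than the major third (4) — giving a diminished third.

diminished third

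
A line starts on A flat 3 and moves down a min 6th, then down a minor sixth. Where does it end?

Ab3 down a minor sixth → C3 (8 semitones).
C3 down a minor sixth → E2 (8 semitones).

E 2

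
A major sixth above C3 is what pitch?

A3

Counting six letter names up from C lands on A.
Moving 9 semitones up from C3 (the size of a major sixth) reaches A3.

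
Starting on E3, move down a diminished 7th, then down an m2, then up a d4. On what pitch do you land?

A diminished seventh down from E3 is F##2.
F##2 down a minor second → E##2 (1 semitone).
E##2 up a diminished fourth → A#2 (4 semitones).

A#2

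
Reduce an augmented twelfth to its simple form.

A5

Each octave removed subtracts seven from the number: 12 − 7 = 5.
Quality carries through unchanged, so the simple form is an augmented fifth.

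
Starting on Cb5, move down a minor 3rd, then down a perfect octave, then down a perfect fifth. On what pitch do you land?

Cb5 down a minor third → Ab4 (3 semitones).
A perfect octave down from Ab4 is Ab3.
Ab3 down a perfect fifth → Db3 (7 semitones).

Db3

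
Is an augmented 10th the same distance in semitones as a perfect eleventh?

Yes

An augmented tenth = 17 semitones = a perfect eleventh; enharmonically equal.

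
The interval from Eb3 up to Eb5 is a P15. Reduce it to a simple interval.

perfect 8th

Subtracting seven from the interval number removes an octave: 15 − 7 = 8.
Quality carries through unchanged, so the simple form is a perfect octave.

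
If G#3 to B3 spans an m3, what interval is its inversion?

major sixth

Interval numbers invert to sum to nine: 3 + 6 = 9, so a third inverts to a sixth.
And minor becomes major under inversion, so we get a major sixth.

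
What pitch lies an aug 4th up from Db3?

Counting four letter names up from D lands on G.
An augmented fourth spans 6 semitones, so from Db3 the target pitch is G3.

G3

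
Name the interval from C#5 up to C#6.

perfect octave

C to C is the same letter name, plus an octave: an octave.
C#5 to C#6 is 12 semitones, matching the perfect octave exactly, so the quality is perfect.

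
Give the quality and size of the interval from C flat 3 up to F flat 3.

perfect fourth

C to F spans four letter names (C-D-E-F): a fourth.
Cb3 to Fb3 is 5 semitones, matching the perfect fourth exactly, so the quality is perfect.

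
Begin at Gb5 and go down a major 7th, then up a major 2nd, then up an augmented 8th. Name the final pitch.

Bb5

A major seventh down from Gb5 is Abb4.
Up a major second from Abb4: Bbb4 (2 semitones up).
An augmented octave up from Bbb4 is Bb5.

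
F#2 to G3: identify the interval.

minor 9th

F to G spans two letter names (F-G), plus an octave, so the interval is some kind of ninth.
At 13 semitones, F#2→G3 falls one short of a major ninth: minor.
(Equivalently, a compound minor second: a minor second plus an octave.)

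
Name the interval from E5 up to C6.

minor sixth

E to C spans six letter names (E-F-G-A-B-C): a sixth.
E5 to C6 is 8 semitones, a half step short of the major sixth (9), so this is minor.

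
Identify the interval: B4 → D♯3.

Descending from B4 to D#3 is the same interval as ascending D#3 to B4.
D to B spans six letter names (D-E-F-G-A-B), plus an octave — that makes it a thirteenth of some quality.
A major thirteenth would be 21 semitones, but D#3 to B4 is 20 — one semitone narrower, making it a minor thirteenth.
(Equivalently, a compound minor sixth: a minor sixth plus an octave.)

m13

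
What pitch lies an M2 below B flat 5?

Two letter names down from B: A.
Moving 2 semitones down from Bb5 (the size of a major second) reaches Ab5.

A flat 5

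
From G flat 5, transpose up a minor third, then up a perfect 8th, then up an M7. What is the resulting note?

A flat 7

Gb5 up a minor third → Bbb5 (3 semitones).
A perfect octave up from Bbb5 is Bbb6.
Bbb6 up a major seventh → Ab7 (11 semitones).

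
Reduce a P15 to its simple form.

Take out an octave (7 from the number): 15 − 7 = 8.
That makes a perfect fifteenth a compound perfect octave — an octave plus a perfect octave.

P8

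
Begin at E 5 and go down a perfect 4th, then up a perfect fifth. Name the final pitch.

A perfect fourth down from E5 is B4.
Up a perfect fifth from B4: F#5 (7 semitones up).

F sharp 5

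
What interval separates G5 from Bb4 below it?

major 6th

Descending from G5 to Bb4 is the same interval as ascending Bb4 to G5.
B to G spans six letter names (B-C-D-E-F-G) — that makes it a sixth of some quality.
Counting semitones, Bb4→G5 is 9, which is the major sixth.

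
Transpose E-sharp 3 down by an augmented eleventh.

B 1

Counting four letter names plus an octave down from E lands on B.
Moving 18 semitones down from E#3 (the size of an augmented eleventh) reaches B1.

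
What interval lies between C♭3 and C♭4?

C to C is the same letter name, plus an octave, so the interval is some kind of octave.
Counting semitones, Cb3→Cb4 is 12, which is the perfect octave.

P8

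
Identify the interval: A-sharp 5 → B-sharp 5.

A to B spans two letter names (A-B), so the interval is some kind of second.
Counting semitones, A#5→B#5 is 2, which is the major second.

M2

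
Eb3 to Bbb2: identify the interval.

Descending from Eb3 to Bbb2 is the same interval as ascending Bbb2 to Eb3.
B to E spans four letter names (B-C-D-E) — that makes it a fourth of some quality.
A perfect fourth would be 5 semitones; Bbb2 to Eb3 is 6, one semitone wider, so the interval is augmented.

augmented fourth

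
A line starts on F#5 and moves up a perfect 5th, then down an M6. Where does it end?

E5

F#5 up a perfect fifth → C#6 (7 semitones).
C#6 down a major sixth → E5 (9 semitones).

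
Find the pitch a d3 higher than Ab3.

Cbb4

The third takes the letter from A up to C.
A diminished third is 2 semitones; 2 semitones up from Ab3 gives Cbb4.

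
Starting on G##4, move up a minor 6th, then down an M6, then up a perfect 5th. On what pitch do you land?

D#5

Up a minor sixth from G##4: E#5 (8 semitones up).
Down a major sixth from E#5: G#4 (9 semitones down).
A perfect fifth up from G#4 is D#5.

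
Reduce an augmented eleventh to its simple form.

Take out an octave (7 from the number): 11 − 7 = 4.
Quality carries through unchanged, so the simple form is an augmented fourth.

augmented fourth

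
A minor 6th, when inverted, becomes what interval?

M3

Interval numbers invert to sum to nine: 6 + 3 = 9, so a sixth inverts to a third.
Quality inverts too: minor becomes major. That makes the inversion a major third.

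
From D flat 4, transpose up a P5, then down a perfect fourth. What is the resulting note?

Db4 up a perfect fifth → Ab4 (7 semitones).
Down a perfect fourth from Ab4: Eb4 (5 semitones down).

E flat 4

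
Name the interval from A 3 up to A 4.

perfect 8th

A to A is the same letter name, plus an octave — that makes it an octave of some quality.
Counting semitones, A3→A4 is 12, which is the perfect octave.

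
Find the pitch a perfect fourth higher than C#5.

Four letter names up from C: F.
Moving 5 semitones up from C#5 (the size of a perfect fourth) reaches F#5.

F#5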